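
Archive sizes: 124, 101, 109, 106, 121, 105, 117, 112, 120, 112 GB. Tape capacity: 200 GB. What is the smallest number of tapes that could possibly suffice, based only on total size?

Total size = 124 + 101 + 109 + 106 + 121 + 105 + 117 + 112 + 120 + 112 = 1127 GB.
⌈1127 / 200⌉ = 6.

6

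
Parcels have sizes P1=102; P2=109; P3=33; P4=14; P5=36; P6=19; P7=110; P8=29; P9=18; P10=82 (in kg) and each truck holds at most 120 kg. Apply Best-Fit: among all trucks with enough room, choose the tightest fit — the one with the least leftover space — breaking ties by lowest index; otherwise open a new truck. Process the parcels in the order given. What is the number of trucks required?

5

Put P1 (102 kg) in truck 1; 18 kg remain.
Put P2 (109 kg) in truck 2; 11 kg remain.
Put P3 (33 kg) in truck 3; 87 kg remain.
Put P4 (14 kg) in truck 1; 4 kg remain.
Put P5 (36 kg) in truck 3; 51 kg remain.
Put P6 (19 kg) in truck 3; 32 kg remain.
Put P7 (110 kg) in truck 4; 10 kg remain.
Put P8 (29 kg) in truck 3; 3 kg remain.
Put P9 (18 kg) in truck 5; 102 kg remain.
Put P10 (82 kg) in truck 5; 20 kg remain.
Final trucks: [102,14] [109] [33,36,19,29] [110] [18,82].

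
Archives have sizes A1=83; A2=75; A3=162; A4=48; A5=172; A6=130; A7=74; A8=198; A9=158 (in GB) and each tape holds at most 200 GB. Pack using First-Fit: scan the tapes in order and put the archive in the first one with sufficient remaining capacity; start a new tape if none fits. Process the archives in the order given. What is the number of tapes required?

7 tapes

tape 1: place A1 (83 GB), 117 GB left
tape 1: place A2 (75 GB), 42 GB left
tape 2: place A3 (162 GB), 38 GB left
tape 3: place A4 (48 GB), 152 GB left
tape 4: place A5 (172 GB), 28 GB left
tape 3: place A6 (130 GB), 22 GB left
tape 5: place A7 (74 GB), 126 GB left
tape 6: place A8 (198 GB), 2 GB left
tape 7: place A9 (158 GB), 42 GB left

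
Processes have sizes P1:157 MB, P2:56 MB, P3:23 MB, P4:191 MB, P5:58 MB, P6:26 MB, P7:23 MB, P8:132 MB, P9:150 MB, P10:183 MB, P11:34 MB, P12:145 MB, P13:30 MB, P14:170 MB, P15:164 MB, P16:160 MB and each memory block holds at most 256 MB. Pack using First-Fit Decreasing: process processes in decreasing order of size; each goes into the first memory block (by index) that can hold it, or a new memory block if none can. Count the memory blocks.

Sorted descending: 191, 183, 170, 164, 160, 157, 150, 145, 132, 58, 56, 34, 30, 26, 23, 23.
Put 191 MB in memory block 1; 65 MB remain.
Put 183 MB in memory block 2; 73 MB remain.
Put 170 MB in memory block 3; 86 MB remain.
Put 164 MB in memory block 4; 92 MB remain.
Put 160 MB in memory block 5; 96 MB remain.
Put 157 MB in memory block 6; 99 MB remain.
Put 150 MB in memory block 7; 106 MB remain.
Put 145 MB in memory block 8; 111 MB remain.
Put 132 MB in memory block 9; 124 MB remain.
Put 58 MB in memory block 1; 7 MB remain.
Put 56 MB in memory block 2; 17 MB remain.
Put 34 MB in memory block 3; 52 MB remain.
Put 30 MB in memory block 3; 22 MB remain.
Put 26 MB in memory block 4; 66 MB remain.
Put 23 MB in memory block 4; 43 MB remain.
Put 23 MB in memory block 4; 20 MB remain.
Final memory blocks: [191,58] [183,56] [170,34,30] [164,26,23,23] [160] [157] [150] [145] [132].

9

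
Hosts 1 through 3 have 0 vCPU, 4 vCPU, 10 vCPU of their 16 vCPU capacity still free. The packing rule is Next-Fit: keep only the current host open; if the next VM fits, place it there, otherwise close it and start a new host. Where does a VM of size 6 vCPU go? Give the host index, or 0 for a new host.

Next-Fit only looks at host 3, which has 10 vCPU free.
6 vCPU fits there.

3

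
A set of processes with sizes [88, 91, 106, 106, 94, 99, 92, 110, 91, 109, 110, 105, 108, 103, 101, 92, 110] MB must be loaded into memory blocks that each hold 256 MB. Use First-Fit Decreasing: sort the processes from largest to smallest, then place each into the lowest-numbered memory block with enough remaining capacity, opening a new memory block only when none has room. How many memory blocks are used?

Sorted descending: 110, 110, 110, 109, 108, 106, 106, 105, 103, 101, 99, 94, 92, 92, 91, 91, 88.
memory block 1: place 110 MB, 146 MB left
memory block 1: place 110 MB, 36 MB left
memory block 2: place 110 MB, 146 MB left
memory block 2: place 109 MB, 37 MB left
memory block 3: place 108 MB, 148 MB left
memory block 3: place 106 MB, 42 MB left
memory block 4: place 106 MB, 150 MB left
memory block 4: place 105 MB, 45 MB left
memory block 5: place 103 MB, 153 MB left
memory block 5: place 101 MB, 52 MB left
memory block 6: place 99 MB, 157 MB left
memory block 6: place 94 MB, 63 MB left
memory block 7: place 92 MB, 164 MB left
memory block 7: place 92 MB, 72 MB left
memory block 8: place 91 MB, 165 MB left
memory block 8: place 91 MB, 74 MB left
memory block 9: place 88 MB, 168 MB left
Final memory blocks: [110,110] [110,109] [108,106] [106,105] [103,101] [99,94] [92,92] [91,91] [88].

9 memory blocks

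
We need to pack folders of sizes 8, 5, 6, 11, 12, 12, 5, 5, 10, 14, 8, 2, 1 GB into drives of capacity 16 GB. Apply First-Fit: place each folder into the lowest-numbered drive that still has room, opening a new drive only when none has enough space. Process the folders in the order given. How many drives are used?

Put 8 GB in drive 1; 8 GB remain.
Put 5 GB in drive 1; 3 GB remain.
Put 6 GB in drive 2; 10 GB remain.
Put 11 GB in drive 3; 5 GB remain.
Put 12 GB in drive 4; 4 GB remain.
Put 12 GB in drive 5; 4 GB remain.
Put 5 GB in drive 2; 5 GB remain.
Put 5 GB in drive 2; 0 GB remain.
Put 10 GB in drive 6; 6 GB remain.
Put 14 GB in drive 7; 2 GB remain.
Put 8 GB in drive 8; 8 GB remain.
Put 2 GB in drive 1; 1 GB remain.
Put 1 GB in drive 1; 0 GB remain.

8 drives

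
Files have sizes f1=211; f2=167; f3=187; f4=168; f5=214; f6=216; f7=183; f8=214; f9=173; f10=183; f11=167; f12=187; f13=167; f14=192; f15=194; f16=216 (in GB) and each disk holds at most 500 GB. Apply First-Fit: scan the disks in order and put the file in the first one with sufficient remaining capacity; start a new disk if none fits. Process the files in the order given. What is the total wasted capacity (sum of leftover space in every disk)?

961

disk 1: place f1 (211 GB), 289 GB left
disk 1: place f2 (167 GB), 122 GB left
disk 2: place f3 (187 GB), 313 GB left
disk 2: place f4 (168 GB), 145 GB left
disk 3: place f5 (214 GB), 286 GB left
disk 3: place f6 (216 GB), 70 GB left
disk 4: place f7 (183 GB), 317 GB left
disk 4: place f8 (214 GB), 103 GB left
disk 5: place f9 (173 GB), 327 GB left
disk 5: place f10 (183 GB), 144 GB left
disk 6: place f11 (167 GB), 333 GB left
disk 6: place f12 (187 GB), 146 GB left
disk 7: place f13 (167 GB), 333 GB left
disk 7: place f14 (192 GB), 141 GB left
disk 8: place f15 (194 GB), 306 GB left
disk 8: place f16 (216 GB), 90 GB left
8 disks × 500 GB = 4000 GB; used 3039 GB; unused 961 GB.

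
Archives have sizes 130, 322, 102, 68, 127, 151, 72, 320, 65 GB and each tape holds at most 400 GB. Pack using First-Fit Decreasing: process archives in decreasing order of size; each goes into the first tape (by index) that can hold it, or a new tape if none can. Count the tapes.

4 tapes

Sorted descending: 322, 320, 151, 130, 127, 102, 72, 68, 65.
322 GB → tape 1 (remaining 78 GB)
320 GB → tape 2 (remaining 80 GB)
151 GB → tape 3 (remaining 249 GB)
130 GB → tape 3 (remaining 119 GB)
127 GB → tape 4 (remaining 273 GB)
102 GB → tape 3 (remaining 17 GB)
72 GB → tape 1 (remaining 6 GB)
68 GB → tape 2 (remaining 12 GB)
65 GB → tape 4 (remaining 208 GB)
Final tapes: [322,72] [320,68] [151,130,102] [127,65].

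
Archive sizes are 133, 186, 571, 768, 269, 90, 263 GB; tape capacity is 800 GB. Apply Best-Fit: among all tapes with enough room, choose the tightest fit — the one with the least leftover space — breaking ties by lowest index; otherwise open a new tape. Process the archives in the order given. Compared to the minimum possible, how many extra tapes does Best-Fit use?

1

Best-Fit: [133,186,269,90] [571] [768] [263] → 4 tapes.
Total size 2280 GB; any packing needs at least ⌈2280/800⌉ = 3 tapes.
An optimal packing achieves that bound: [768] [571,186] [269,263,133,90] → 3 tapes.
Excess: 4 − 3 = 1.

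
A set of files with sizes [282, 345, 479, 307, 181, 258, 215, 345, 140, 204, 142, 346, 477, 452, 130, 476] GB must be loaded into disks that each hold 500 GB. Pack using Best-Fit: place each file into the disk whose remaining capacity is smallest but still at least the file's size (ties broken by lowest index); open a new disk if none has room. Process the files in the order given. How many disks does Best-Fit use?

Put 282 GB in disk 1; 218 GB remain.
Put 345 GB in disk 2; 155 GB remain.
Put 479 GB in disk 3; 21 GB remain.
Put 307 GB in disk 4; 193 GB remain.
Put 181 GB in disk 4; 12 GB remain.
Put 258 GB in disk 5; 242 GB remain.
Put 215 GB in disk 1; 3 GB remain.
Put 345 GB in disk 6; 155 GB remain.
Put 140 GB in disk 2; 15 GB remain.
Put 204 GB in disk 5; 38 GB remain.
Put 142 GB in disk 6; 13 GB remain.
Put 346 GB in disk 7; 154 GB remain.
Put 477 GB in disk 8; 23 GB remain.
Put 452 GB in disk 9; 48 GB remain.
Put 130 GB in disk 7; 24 GB remain.
Put 476 GB in disk 10; 24 GB remain.
Final disks: [282,215] [345,140] [479] [307,181] [258,204] [345,142] [346,130] [477] [452] [476].

10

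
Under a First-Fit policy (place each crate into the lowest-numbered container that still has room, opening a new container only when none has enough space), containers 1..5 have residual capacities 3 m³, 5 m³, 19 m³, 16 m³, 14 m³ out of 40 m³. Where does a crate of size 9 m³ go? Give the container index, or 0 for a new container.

Containers with room: container 3 (19 m³), container 4 (16 m³), container 5 (14 m³).
The first with room is container 3.

3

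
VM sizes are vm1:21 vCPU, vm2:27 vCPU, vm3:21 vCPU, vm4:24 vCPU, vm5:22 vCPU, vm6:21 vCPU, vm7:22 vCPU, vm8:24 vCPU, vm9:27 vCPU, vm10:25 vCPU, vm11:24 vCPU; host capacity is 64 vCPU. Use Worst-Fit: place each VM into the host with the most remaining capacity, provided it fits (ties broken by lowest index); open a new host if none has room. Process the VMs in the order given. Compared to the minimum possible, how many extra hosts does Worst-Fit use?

1

Worst-Fit: [21,27] [21,24] [22,21] [22,24] [27,25] [24] → 6 hosts.
Total size 258 vCPU; any packing needs at least ⌈258/64⌉ = 5 hosts.
An optimal packing achieves that bound: [27,27] [25,24] [24,24] [22,22] [21,21,21] → 5 hosts.
Excess: 6 − 5 = 1.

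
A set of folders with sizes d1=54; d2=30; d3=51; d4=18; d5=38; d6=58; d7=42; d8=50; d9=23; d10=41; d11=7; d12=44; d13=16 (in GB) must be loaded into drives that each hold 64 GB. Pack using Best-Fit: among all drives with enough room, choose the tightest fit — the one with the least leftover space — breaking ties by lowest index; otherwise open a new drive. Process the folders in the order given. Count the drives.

drive 1: place d1 (54 GB), 10 GB left
drive 2: place d2 (30 GB), 34 GB left
drive 3: place d3 (51 GB), 13 GB left
drive 2: place d4 (18 GB), 16 GB left
drive 4: place d5 (38 GB), 26 GB left
drive 5: place d6 (58 GB), 6 GB left
drive 6: place d7 (42 GB), 22 GB left
drive 7: place d8 (50 GB), 14 GB left
drive 4: place d9 (23 GB), 3 GB left
drive 8: place d10 (41 GB), 23 GB left
drive 1: place d11 (7 GB), 3 GB left
drive 9: place d12 (44 GB), 20 GB left
drive 2: place d13 (16 GB), 0 GB left

9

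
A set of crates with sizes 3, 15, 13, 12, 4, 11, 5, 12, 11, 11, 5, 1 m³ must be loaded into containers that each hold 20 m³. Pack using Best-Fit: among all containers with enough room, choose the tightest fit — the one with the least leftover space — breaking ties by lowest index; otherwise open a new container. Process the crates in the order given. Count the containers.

Put 3 m³ in container 1; 17 m³ remain.
Put 15 m³ in container 1; 2 m³ remain.
Put 13 m³ in container 2; 7 m³ remain.
Put 12 m³ in container 3; 8 m³ remain.
Put 4 m³ in container 2; 3 m³ remain.
Put 11 m³ in container 4; 9 m³ remain.
Put 5 m³ in container 3; 3 m³ remain.
Put 12 m³ in container 5; 8 m³ remain.
Put 11 m³ in container 6; 9 m³ remain.
Put 11 m³ in container 7; 9 m³ remain.
Put 5 m³ in container 5; 3 m³ remain.
Put 1 m³ in container 1; 1 m³ remain.
Final containers: [3,15,1] [13,4] [12,5] [11] [12,5] [11] [11].

7 containers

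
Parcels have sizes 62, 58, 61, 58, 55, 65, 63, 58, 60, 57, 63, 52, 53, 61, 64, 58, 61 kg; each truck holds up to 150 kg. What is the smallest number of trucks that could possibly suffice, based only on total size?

7 trucks

Total size = 62 + 58 + 61 + 58 + 55 + 65 + 63 + 58 + 60 + 57 + 63 + 52 + 53 + 61 + 64 + 58 + 61 = 1009 kg.
⌈1009 / 150⌉ = 7.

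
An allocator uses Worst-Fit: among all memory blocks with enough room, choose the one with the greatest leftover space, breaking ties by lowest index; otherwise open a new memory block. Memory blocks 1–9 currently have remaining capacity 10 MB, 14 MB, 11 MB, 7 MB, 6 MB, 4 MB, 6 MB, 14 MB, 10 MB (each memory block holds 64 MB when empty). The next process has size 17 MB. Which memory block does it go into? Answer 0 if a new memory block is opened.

0

No memory block has ≥ 17 MB free, so a new memory block is opened.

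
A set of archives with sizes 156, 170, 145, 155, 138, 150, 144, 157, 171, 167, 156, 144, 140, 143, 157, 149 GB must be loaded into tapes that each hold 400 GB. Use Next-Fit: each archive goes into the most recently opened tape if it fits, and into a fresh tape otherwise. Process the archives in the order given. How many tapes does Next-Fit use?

Put 156 GB in tape 1; 244 GB remain.
Put 170 GB in tape 1; 74 GB remain.
Put 145 GB in tape 2; 255 GB remain.
Put 155 GB in tape 2; 100 GB remain.
Put 138 GB in tape 3; 262 GB remain.
Put 150 GB in tape 3; 112 GB remain.
Put 144 GB in tape 4; 256 GB remain.
Put 157 GB in tape 4; 99 GB remain.
Put 171 GB in tape 5; 229 GB remain.
Put 167 GB in tape 5; 62 GB remain.
Put 156 GB in tape 6; 244 GB remain.
Put 144 GB in tape 6; 100 GB remain.
Put 140 GB in tape 7; 260 GB remain.
Put 143 GB in tape 7; 117 GB remain.
Put 157 GB in tape 8; 243 GB remain.
Put 149 GB in tape 8; 94 GB remain.

8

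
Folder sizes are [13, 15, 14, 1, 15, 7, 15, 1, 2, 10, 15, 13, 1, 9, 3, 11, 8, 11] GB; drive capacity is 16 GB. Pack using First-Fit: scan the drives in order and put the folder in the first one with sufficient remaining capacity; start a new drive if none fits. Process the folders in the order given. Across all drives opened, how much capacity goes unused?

13 GB → drive 1 (remaining 3 GB)
15 GB → drive 2 (remaining 1 GB)
14 GB → drive 3 (remaining 2 GB)
1 GB → drive 1 (remaining 2 GB)
15 GB → drive 4 (remaining 1 GB)
7 GB → drive 5 (remaining 9 GB)
15 GB → drive 6 (remaining 1 GB)
1 GB → drive 1 (remaining 1 GB)
2 GB → drive 3 (remaining 0 GB)
10 GB → drive 7 (remaining 6 GB)
15 GB → drive 8 (remaining 1 GB)
13 GB → drive 9 (remaining 3 GB)
1 GB → drive 1 (remaining 0 GB)
9 GB → drive 5 (remaining 0 GB)
3 GB → drive 7 (remaining 3 GB)
11 GB → drive 10 (remaining 5 GB)
8 GB → drive 11 (remaining 8 GB)
11 GB → drive 12 (remaining 5 GB)
12 drives × 16 GB = 192 GB; used 164 GB; unused 28 GB.

28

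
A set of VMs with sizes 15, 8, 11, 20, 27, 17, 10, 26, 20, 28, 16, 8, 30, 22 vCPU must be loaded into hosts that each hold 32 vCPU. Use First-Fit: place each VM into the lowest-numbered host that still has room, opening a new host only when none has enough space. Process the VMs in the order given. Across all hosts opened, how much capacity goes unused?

62

Put 15 vCPU in host 1; 17 vCPU remain.
Put 8 vCPU in host 1; 9 vCPU remain.
Put 11 vCPU in host 2; 21 vCPU remain.
Put 20 vCPU in host 2; 1 vCPU remain.
Put 27 vCPU in host 3; 5 vCPU remain.
Put 17 vCPU in host 4; 15 vCPU remain.
Put 10 vCPU in host 4; 5 vCPU remain.
Put 26 vCPU in host 5; 6 vCPU remain.
Put 20 vCPU in host 6; 12 vCPU remain.
Put 28 vCPU in host 7; 4 vCPU remain.
Put 16 vCPU in host 8; 16 vCPU remain.
Put 8 vCPU in host 1; 1 vCPU remain.
Put 30 vCPU in host 9; 2 vCPU remain.
Put 22 vCPU in host 10; 10 vCPU remain.
10 hosts × 32 vCPU = 320 vCPU; used 258 vCPU; unused 62 vCPU.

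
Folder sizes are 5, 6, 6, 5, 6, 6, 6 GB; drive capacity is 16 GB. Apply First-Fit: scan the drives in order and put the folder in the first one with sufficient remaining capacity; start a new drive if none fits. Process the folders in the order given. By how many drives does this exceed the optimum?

First-Fit: [5,6,5] [6,6] [6,6] → 3 drives.
Total size 40 GB; any packing needs at least ⌈40/16⌉ = 3 drives.
So 3 is already optimal.

0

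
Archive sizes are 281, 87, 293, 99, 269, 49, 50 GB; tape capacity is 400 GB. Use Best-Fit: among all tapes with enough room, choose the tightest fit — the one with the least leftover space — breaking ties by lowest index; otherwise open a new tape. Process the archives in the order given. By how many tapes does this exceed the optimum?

Best-Fit: [281,87] [293,99] [269,49,50] → 3 tapes.
Total size 1128 GB; any packing needs at least ⌈1128/400⌉ = 3 tapes.
So 3 is already optimal.

0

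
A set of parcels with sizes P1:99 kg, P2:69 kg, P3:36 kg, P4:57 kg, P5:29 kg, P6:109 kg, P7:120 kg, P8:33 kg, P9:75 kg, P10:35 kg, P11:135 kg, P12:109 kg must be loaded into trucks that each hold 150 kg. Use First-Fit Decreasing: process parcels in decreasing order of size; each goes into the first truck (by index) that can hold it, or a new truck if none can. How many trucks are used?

Sorted descending: 135, 120, 109, 109, 99, 75, 69, 57, 36, 35, 33, 29.
135 kg → truck 1 (remaining 15 kg)
120 kg → truck 2 (remaining 30 kg)
109 kg → truck 3 (remaining 41 kg)
109 kg → truck 4 (remaining 41 kg)
99 kg → truck 5 (remaining 51 kg)
75 kg → truck 6 (remaining 75 kg)
69 kg → truck 6 (remaining 6 kg)
57 kg → truck 7 (remaining 93 kg)
36 kg → truck 3 (remaining 5 kg)
35 kg → truck 4 (remaining 6 kg)
33 kg → truck 5 (remaining 18 kg)
29 kg → truck 2 (remaining 1 kg)
Final trucks: [135] [120,29] [109,36] [109,35] [99,33] [75,69] [57].

7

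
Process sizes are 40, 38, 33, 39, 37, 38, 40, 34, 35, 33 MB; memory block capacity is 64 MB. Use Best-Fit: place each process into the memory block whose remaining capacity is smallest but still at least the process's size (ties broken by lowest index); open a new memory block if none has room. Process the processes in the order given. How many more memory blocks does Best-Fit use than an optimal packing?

0

Best-Fit: [40] [38] [33] [39] [37] [38] [40] [34] [35] [33] → 10 memory blocks.
10 processes exceed 32 MB (half the capacity), and no two of those can share a memory block, so at least 10 memory blocks are needed.
So 10 is already optimal.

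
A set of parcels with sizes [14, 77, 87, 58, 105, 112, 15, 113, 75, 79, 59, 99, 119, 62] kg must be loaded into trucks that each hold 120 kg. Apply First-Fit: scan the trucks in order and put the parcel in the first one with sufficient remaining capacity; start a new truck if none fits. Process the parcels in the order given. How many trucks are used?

11

Put 14 kg in truck 1; 106 kg remain.
Put 77 kg in truck 1; 29 kg remain.
Put 87 kg in truck 2; 33 kg remain.
Put 58 kg in truck 3; 62 kg remain.
Put 105 kg in truck 4; 15 kg remain.
Put 112 kg in truck 5; 8 kg remain.
Put 15 kg in truck 1; 14 kg remain.
Put 113 kg in truck 6; 7 kg remain.
Put 75 kg in truck 7; 45 kg remain.
Put 79 kg in truck 8; 41 kg remain.
Put 59 kg in truck 3; 3 kg remain.
Put 99 kg in truck 9; 21 kg remain.
Put 119 kg in truck 10; 1 kg remain.
Put 62 kg in truck 11; 58 kg remain.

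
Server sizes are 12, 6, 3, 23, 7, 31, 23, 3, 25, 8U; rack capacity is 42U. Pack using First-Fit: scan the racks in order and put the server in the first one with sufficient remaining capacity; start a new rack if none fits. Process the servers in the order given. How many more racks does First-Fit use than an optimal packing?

First-Fit: [12,6,3,7,3,8] [23] [31] [23] [25] → 5 racks.
Total size 141U; any packing needs at least ⌈141/42⌉ = 4 racks.
An optimal packing achieves that bound: [31,8,3] [25,12,3] [23,7,6] [23] → 4 racks.
Excess: 5 − 4 = 1.

1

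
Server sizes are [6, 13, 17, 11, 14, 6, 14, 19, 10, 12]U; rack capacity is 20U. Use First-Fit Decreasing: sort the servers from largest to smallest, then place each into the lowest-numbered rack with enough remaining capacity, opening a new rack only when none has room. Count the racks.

8 racks

Sorted descending: 19, 17, 14, 14, 13, 12, 11, 10, 6, 6.
rack 1: place 19U, 1U left
rack 2: place 17U, 3U left
rack 3: place 14U, 6U left
rack 4: place 14U, 6U left
rack 5: place 13U, 7U left
rack 6: place 12U, 8U left
rack 7: place 11U, 9U left
rack 8: place 10U, 10U left
rack 3: place 6U, 0U left
rack 4: place 6U, 0U left
Final racks: [19] [17] [14,6] [14,6] [13] [12] [11] [10].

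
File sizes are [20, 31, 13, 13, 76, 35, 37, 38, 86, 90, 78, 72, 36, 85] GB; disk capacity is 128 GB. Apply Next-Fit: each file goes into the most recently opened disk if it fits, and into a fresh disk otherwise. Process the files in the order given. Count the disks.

8 disks

disk 1: place 20 GB, 108 GB left
disk 1: place 31 GB, 77 GB left
disk 1: place 13 GB, 64 GB left
disk 1: place 13 GB, 51 GB left
disk 2: place 76 GB, 52 GB left
disk 2: place 35 GB, 17 GB left
disk 3: place 37 GB, 91 GB left
disk 3: place 38 GB, 53 GB left
disk 4: place 86 GB, 42 GB left
disk 5: place 90 GB, 38 GB left
disk 6: place 78 GB, 50 GB left
disk 7: place 72 GB, 56 GB left
disk 7: place 36 GB, 20 GB left
disk 8: place 85 GB, 43 GB left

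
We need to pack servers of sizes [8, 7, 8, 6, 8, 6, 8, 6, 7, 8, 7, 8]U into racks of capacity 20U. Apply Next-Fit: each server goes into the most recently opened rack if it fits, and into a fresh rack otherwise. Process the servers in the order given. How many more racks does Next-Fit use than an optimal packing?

Next-Fit: [8,7] [8,6] [8,6] [8,6] [7,8] [7,8] → 6 racks.
Total size 87U; any packing needs at least ⌈87/20⌉ = 5 racks.
An optimal packing achieves that bound: [8,8] [8,8] [8,8] [7,7,6] [7,6,6] → 5 racks.
Excess: 6 − 5 = 1.

1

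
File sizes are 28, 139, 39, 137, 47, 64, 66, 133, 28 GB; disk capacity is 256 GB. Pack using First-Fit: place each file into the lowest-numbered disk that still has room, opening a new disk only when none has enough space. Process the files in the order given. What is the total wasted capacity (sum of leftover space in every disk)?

87

28 GB → disk 1 (remaining 228 GB)
139 GB → disk 1 (remaining 89 GB)
39 GB → disk 1 (remaining 50 GB)
137 GB → disk 2 (remaining 119 GB)
47 GB → disk 1 (remaining 3 GB)
64 GB → disk 2 (remaining 55 GB)
66 GB → disk 3 (remaining 190 GB)
133 GB → disk 3 (remaining 57 GB)
28 GB → disk 2 (remaining 27 GB)
3 disks × 256 GB = 768 GB; used 681 GB; unused 87 GB.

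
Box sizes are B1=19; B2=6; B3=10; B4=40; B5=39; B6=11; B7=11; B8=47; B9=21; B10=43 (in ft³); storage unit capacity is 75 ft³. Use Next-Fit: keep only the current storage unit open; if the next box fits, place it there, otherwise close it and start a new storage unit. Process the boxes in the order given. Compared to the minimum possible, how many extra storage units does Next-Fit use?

Next-Fit: [19,6,10,40] [39,11,11] [47,21] [43] → 4 storage units.
Total size 247 ft³; any packing needs at least ⌈247/75⌉ = 4 storage units.
So 4 is already optimal.

0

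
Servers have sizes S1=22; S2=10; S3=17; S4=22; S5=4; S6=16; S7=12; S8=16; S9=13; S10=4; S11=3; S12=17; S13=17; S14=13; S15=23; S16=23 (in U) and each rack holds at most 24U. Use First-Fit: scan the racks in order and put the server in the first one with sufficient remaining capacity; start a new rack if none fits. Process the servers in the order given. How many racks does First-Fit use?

Put S1 (22U) in rack 1; 2U remain.
Put S2 (10U) in rack 2; 14U remain.
Put S3 (17U) in rack 3; 7U remain.
Put S4 (22U) in rack 4; 2U remain.
Put S5 (4U) in rack 2; 10U remain.
Put S6 (16U) in rack 5; 8U remain.
Put S7 (12U) in rack 6; 12U remain.
Put S8 (16U) in rack 7; 8U remain.
Put S9 (13U) in rack 8; 11U remain.
Put S10 (4U) in rack 2; 6U remain.
Put S11 (3U) in rack 2; 3U remain.
Put S12 (17U) in rack 9; 7U remain.
Put S13 (17U) in rack 10; 7U remain.
Put S14 (13U) in rack 11; 11U remain.
Put S15 (23U) in rack 12; 1U remain.
Put S16 (23U) in rack 13; 1U remain.

13 racks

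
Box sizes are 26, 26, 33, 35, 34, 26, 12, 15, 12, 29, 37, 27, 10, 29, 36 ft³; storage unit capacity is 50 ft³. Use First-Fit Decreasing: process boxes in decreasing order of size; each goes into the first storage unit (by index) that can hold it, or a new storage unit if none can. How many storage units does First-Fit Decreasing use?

Sorted descending: 37, 36, 35, 34, 33, 29, 29, 27, 26, 26, 26, 15, 12, 12, 10.
Put 37 ft³ in storage unit 1; 13 ft³ remain.
Put 36 ft³ in storage unit 2; 14 ft³ remain.
Put 35 ft³ in storage unit 3; 15 ft³ remain.
Put 34 ft³ in storage unit 4; 16 ft³ remain.
Put 33 ft³ in storage unit 5; 17 ft³ remain.
Put 29 ft³ in storage unit 6; 21 ft³ remain.
Put 29 ft³ in storage unit 7; 21 ft³ remain.
Put 27 ft³ in storage unit 8; 23 ft³ remain.
Put 26 ft³ in storage unit 9; 24 ft³ remain.
Put 26 ft³ in storage unit 10; 24 ft³ remain.
Put 26 ft³ in storage unit 11; 24 ft³ remain.
Put 15 ft³ in storage unit 3; 0 ft³ remain.
Put 12 ft³ in storage unit 1; 1 ft³ remain.
Put 12 ft³ in storage unit 2; 2 ft³ remain.
Put 10 ft³ in storage unit 4; 6 ft³ remain.

11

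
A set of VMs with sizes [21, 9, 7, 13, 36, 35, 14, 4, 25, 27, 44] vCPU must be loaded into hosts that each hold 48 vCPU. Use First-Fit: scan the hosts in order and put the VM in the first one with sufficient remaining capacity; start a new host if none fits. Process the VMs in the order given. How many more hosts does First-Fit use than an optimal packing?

First-Fit: [21,9,7,4] [13,35] [36] [14,25] [27] [44] → 6 hosts.
Total size 235 vCPU; any packing needs at least ⌈235/48⌉ = 5 hosts.
An optimal packing achieves that bound: [44,4] [36,9] [35,13] [27,21] [25,14,7] → 5 hosts.
Excess: 6 − 5 = 1.

1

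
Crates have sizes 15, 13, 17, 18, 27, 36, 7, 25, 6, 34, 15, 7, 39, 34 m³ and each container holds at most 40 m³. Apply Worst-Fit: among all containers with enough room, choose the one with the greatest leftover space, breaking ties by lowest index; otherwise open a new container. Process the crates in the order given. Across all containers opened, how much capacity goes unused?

67

container 1: place 15 m³, 25 m³ left
container 1: place 13 m³, 12 m³ left
container 2: place 17 m³, 23 m³ left
container 2: place 18 m³, 5 m³ left
container 3: place 27 m³, 13 m³ left
container 4: place 36 m³, 4 m³ left
container 3: place 7 m³, 6 m³ left
container 5: place 25 m³, 15 m³ left
container 5: place 6 m³, 9 m³ left
container 6: place 34 m³, 6 m³ left
container 7: place 15 m³, 25 m³ left
container 7: place 7 m³, 18 m³ left
container 8: place 39 m³, 1 m³ left
container 9: place 34 m³, 6 m³ left
9 containers × 40 m³ = 360 m³; used 293 m³; unused 67 m³.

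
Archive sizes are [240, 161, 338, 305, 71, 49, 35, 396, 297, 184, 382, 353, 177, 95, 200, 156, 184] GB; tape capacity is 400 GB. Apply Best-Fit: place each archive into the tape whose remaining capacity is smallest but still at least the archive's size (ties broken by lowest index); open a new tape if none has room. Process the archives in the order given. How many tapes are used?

tape 1: place 240 GB, 160 GB left
tape 2: place 161 GB, 239 GB left
tape 3: place 338 GB, 62 GB left
tape 4: place 305 GB, 95 GB left
tape 4: place 71 GB, 24 GB left
tape 3: place 49 GB, 13 GB left
tape 1: place 35 GB, 125 GB left
tape 5: place 396 GB, 4 GB left
tape 6: place 297 GB, 103 GB left
tape 2: place 184 GB, 55 GB left
tape 7: place 382 GB, 18 GB left
tape 8: place 353 GB, 47 GB left
tape 9: place 177 GB, 223 GB left
tape 6: place 95 GB, 8 GB left
tape 9: place 200 GB, 23 GB left
tape 10: place 156 GB, 244 GB left
tape 10: place 184 GB, 60 GB left

10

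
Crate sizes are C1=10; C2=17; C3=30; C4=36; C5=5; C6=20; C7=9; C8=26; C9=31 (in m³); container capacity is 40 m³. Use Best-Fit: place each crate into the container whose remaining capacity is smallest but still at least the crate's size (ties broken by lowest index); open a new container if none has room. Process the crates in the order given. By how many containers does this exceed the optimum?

Best-Fit: [10,17,9] [30,5] [36] [20] [26] [31] → 6 containers.
Total size 184 m³; any packing needs at least ⌈184/40⌉ = 5 containers.
An optimal packing achieves that bound: [36] [31,9] [30,10] [26,5] [20,17] → 5 containers.
Excess: 6 − 5 = 1.

1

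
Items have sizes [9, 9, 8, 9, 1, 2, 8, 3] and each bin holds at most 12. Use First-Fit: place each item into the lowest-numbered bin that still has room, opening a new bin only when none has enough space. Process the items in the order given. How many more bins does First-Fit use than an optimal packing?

0

First-Fit: [9,1,2] [9,3] [8] [9] [8] → 5 bins.
Total size 49; any packing needs at least ⌈49/12⌉ = 5 bins.
So 5 is already optimal.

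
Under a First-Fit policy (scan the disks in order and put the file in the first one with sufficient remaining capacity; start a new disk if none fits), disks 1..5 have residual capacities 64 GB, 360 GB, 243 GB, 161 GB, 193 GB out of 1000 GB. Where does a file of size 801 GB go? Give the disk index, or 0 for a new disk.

No disk has ≥ 801 GB free, so a new disk is opened.

0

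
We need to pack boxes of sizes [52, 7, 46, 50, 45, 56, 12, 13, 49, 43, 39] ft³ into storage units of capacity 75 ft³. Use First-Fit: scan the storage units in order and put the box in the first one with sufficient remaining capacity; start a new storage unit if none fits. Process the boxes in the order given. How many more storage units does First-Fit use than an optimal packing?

0

First-Fit: [52,7,12] [46,13] [50] [45] [56] [49] [43] [39] → 8 storage units.
8 boxes exceed 37.5 ft³ (half the capacity), and no two of those can share a storage unit, so at least 8 storage units are needed.
So 8 is already optimal.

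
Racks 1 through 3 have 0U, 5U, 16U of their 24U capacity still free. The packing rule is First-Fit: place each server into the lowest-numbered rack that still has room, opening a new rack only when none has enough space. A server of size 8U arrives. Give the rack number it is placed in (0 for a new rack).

3

Racks with room: rack 3 (16U).
The first with room is rack 3.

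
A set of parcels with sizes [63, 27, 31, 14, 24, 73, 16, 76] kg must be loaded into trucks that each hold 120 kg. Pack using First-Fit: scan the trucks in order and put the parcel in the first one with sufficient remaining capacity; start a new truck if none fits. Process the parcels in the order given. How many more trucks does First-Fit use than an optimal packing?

1

First-Fit: [63,27,14,16] [31,24] [73] [76] → 4 trucks.
Total size 324 kg; any packing needs at least ⌈324/120⌉ = 3 trucks.
An optimal packing achieves that bound: [76,31] [73,27,16] [63,24,14] → 3 trucks.
Excess: 4 − 3 = 1.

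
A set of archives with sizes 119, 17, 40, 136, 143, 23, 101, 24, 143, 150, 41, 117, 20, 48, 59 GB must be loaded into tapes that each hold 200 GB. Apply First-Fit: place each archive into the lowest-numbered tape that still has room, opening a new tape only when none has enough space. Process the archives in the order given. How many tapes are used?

119 GB → tape 1 (remaining 81 GB)
17 GB → tape 1 (remaining 64 GB)
40 GB → tape 1 (remaining 24 GB)
136 GB → tape 2 (remaining 64 GB)
143 GB → tape 3 (remaining 57 GB)
23 GB → tape 1 (remaining 1 GB)
101 GB → tape 4 (remaining 99 GB)
24 GB → tape 2 (remaining 40 GB)
143 GB → tape 5 (remaining 57 GB)
150 GB → tape 6 (remaining 50 GB)
41 GB → tape 3 (remaining 16 GB)
117 GB → tape 7 (remaining 83 GB)
20 GB → tape 2 (remaining 20 GB)
48 GB → tape 4 (remaining 51 GB)
59 GB → tape 7 (remaining 24 GB)
Final tapes: [119,17,40,23] [136,24,20] [143,41] [101,48] [143] [150] [117,59].

7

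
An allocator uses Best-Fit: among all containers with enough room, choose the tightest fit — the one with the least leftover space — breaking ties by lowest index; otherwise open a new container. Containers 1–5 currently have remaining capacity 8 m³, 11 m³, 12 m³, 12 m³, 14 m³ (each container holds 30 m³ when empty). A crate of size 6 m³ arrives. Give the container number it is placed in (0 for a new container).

1

Containers with room: container 1 (8 m³), container 2 (11 m³), container 3 (12 m³), container 4 (12 m³), container 5 (14 m³).
Tightest fit is container 1 with 8 m³ free.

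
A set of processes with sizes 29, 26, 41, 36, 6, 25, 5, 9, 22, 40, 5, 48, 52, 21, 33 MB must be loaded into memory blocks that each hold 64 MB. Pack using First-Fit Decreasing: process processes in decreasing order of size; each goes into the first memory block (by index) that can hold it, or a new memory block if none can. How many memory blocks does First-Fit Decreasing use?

Sorted descending: 52, 48, 41, 40, 36, 33, 29, 26, 25, 22, 21, 9, 6, 5, 5.
52 MB → memory block 1 (remaining 12 MB)
48 MB → memory block 2 (remaining 16 MB)
41 MB → memory block 3 (remaining 23 MB)
40 MB → memory block 4 (remaining 24 MB)
36 MB → memory block 5 (remaining 28 MB)
33 MB → memory block 6 (remaining 31 MB)
29 MB → memory block 6 (remaining 2 MB)
26 MB → memory block 5 (remaining 2 MB)
25 MB → memory block 7 (remaining 39 MB)
22 MB → memory block 3 (remaining 1 MB)
21 MB → memory block 4 (remaining 3 MB)
9 MB → memory block 1 (remaining 3 MB)
6 MB → memory block 2 (remaining 10 MB)
5 MB → memory block 2 (remaining 5 MB)
5 MB → memory block 2 (remaining 0 MB)

7 memory blocks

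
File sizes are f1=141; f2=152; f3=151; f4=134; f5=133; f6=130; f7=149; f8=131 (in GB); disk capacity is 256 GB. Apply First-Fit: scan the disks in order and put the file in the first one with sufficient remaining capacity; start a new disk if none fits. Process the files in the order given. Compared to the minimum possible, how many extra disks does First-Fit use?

First-Fit: [141] [152] [151] [134] [133] [130] [149] [131] → 8 disks.
8 files exceed 128 GB (half the capacity), and no two of those can share a disk, so at least 8 disks are needed.
So 8 is already optimal.

0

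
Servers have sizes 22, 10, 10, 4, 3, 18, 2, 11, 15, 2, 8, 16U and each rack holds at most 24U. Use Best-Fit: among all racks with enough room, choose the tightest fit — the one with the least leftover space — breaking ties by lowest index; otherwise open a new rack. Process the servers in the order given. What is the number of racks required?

6 racks

22U → rack 1 (remaining 2U)
10U → rack 2 (remaining 14U)
10U → rack 2 (remaining 4U)
4U → rack 2 (remaining 0U)
3U → rack 3 (remaining 21U)
18U → rack 3 (remaining 3U)
2U → rack 1 (remaining 0U)
11U → rack 4 (remaining 13U)
15U → rack 5 (remaining 9U)
2U → rack 3 (remaining 1U)
8U → rack 5 (remaining 1U)
16U → rack 6 (remaining 8U)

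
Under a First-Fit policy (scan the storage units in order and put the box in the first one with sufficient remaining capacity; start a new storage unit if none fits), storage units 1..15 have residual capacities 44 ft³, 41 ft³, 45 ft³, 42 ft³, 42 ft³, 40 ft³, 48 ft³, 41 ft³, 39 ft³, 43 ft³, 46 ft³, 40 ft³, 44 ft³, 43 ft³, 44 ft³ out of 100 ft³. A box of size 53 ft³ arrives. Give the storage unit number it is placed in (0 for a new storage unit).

0

No storage unit has ≥ 53 ft³ free, so a new storage unit is opened.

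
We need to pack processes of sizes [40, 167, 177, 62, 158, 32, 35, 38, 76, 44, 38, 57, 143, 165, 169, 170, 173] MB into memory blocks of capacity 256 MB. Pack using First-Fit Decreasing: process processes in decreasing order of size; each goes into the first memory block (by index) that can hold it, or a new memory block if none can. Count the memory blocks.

Sorted descending: 177, 173, 170, 169, 167, 165, 158, 143, 76, 62, 57, 44, 40, 38, 38, 35, 32.
Put 177 MB in memory block 1; 79 MB remain.
Put 173 MB in memory block 2; 83 MB remain.
Put 170 MB in memory block 3; 86 MB remain.
Put 169 MB in memory block 4; 87 MB remain.
Put 167 MB in memory block 5; 89 MB remain.
Put 165 MB in memory block 6; 91 MB remain.
Put 158 MB in memory block 7; 98 MB remain.
Put 143 MB in memory block 8; 113 MB remain.
Put 76 MB in memory block 1; 3 MB remain.
Put 62 MB in memory block 2; 21 MB remain.
Put 57 MB in memory block 3; 29 MB remain.
Put 44 MB in memory block 4; 43 MB remain.
Put 40 MB in memory block 4; 3 MB remain.
Put 38 MB in memory block 5; 51 MB remain.
Put 38 MB in memory block 5; 13 MB remain.
Put 35 MB in memory block 6; 56 MB remain.
Put 32 MB in memory block 6; 24 MB remain.

8 memory blocks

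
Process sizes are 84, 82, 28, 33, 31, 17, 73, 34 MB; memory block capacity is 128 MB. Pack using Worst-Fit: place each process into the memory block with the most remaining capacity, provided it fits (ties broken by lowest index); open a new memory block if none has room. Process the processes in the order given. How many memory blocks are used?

Put 84 MB in memory block 1; 44 MB remain.
Put 82 MB in memory block 2; 46 MB remain.
Put 28 MB in memory block 2; 18 MB remain.
Put 33 MB in memory block 1; 11 MB remain.
Put 31 MB in memory block 3; 97 MB remain.
Put 17 MB in memory block 3; 80 MB remain.
Put 73 MB in memory block 3; 7 MB remain.
Put 34 MB in memory block 4; 94 MB remain.

4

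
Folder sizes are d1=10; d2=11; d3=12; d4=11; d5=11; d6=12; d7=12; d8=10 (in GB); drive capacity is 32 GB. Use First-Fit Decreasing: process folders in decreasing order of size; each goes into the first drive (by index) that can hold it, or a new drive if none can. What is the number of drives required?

Sorted descending: 12, 12, 12, 11, 11, 11, 10, 10.
drive 1: place 12 GB, 20 GB left
drive 1: place 12 GB, 8 GB left
drive 2: place 12 GB, 20 GB left
drive 2: place 11 GB, 9 GB left
drive 3: place 11 GB, 21 GB left
drive 3: place 11 GB, 10 GB left
drive 3: place 10 GB, 0 GB left
drive 4: place 10 GB, 22 GB left
Final drives: [12,12] [12,11] [11,11,10] [10].

4 drives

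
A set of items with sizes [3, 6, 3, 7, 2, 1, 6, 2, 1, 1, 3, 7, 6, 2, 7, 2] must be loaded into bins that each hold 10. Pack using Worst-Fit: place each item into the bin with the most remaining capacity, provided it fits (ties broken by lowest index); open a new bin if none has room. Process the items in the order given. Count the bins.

7 bins

3 → bin 1 (remaining 7)
6 → bin 1 (remaining 1)
3 → bin 2 (remaining 7)
7 → bin 2 (remaining 0)
2 → bin 3 (remaining 8)
1 → bin 3 (remaining 7)
6 → bin 3 (remaining 1)
2 → bin 4 (remaining 8)
1 → bin 4 (remaining 7)
1 → bin 4 (remaining 6)
3 → bin 4 (remaining 3)
7 → bin 5 (remaining 3)
6 → bin 6 (remaining 4)
2 → bin 6 (remaining 2)
7 → bin 7 (remaining 3)
2 → bin 4 (remaining 1)
Final bins: [3,6] [3,7] [2,1,6] [2,1,1,3,2] [7] [6,2] [7].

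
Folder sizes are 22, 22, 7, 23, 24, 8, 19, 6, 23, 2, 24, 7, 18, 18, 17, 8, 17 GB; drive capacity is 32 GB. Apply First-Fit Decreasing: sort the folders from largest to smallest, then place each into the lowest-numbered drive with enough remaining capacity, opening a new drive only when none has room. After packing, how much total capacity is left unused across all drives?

87

Sorted descending: 24, 24, 23, 23, 22, 22, 19, 18, 18, 17, 17, 8, 8, 7, 7, 6, 2.
Put 24 GB in drive 1; 8 GB remain.
Put 24 GB in drive 2; 8 GB remain.
Put 23 GB in drive 3; 9 GB remain.
Put 23 GB in drive 4; 9 GB remain.
Put 22 GB in drive 5; 10 GB remain.
Put 22 GB in drive 6; 10 GB remain.
Put 19 GB in drive 7; 13 GB remain.
Put 18 GB in drive 8; 14 GB remain.
Put 18 GB in drive 9; 14 GB remain.
Put 17 GB in drive 10; 15 GB remain.
Put 17 GB in drive 11; 15 GB remain.
Put 8 GB in drive 1; 0 GB remain.
Put 8 GB in drive 2; 0 GB remain.
Put 7 GB in drive 3; 2 GB remain.
Put 7 GB in drive 4; 2 GB remain.
Put 6 GB in drive 5; 4 GB remain.
Put 2 GB in drive 3; 0 GB remain.
11 drives × 32 GB = 352 GB; used 265 GB; unused 87 GB.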